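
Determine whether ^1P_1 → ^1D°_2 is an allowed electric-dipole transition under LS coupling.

Reading off the term symbols: S 0→0, L 1→2, J 1→2, parity even→odd.
Parity must change: even → odd — ✓.
ΔS = 0: S: 0 → 0 — ✓.
ΔL = 0, ±1 (not L=0↔0): L: 1 → 2, ΔL = +1 — ✓.
ΔJ = 0, ±1 (not J=0↔0): J: 1 → 2, ΔJ = +1 — ✓.
All four E1 rules are satisfied.

allowed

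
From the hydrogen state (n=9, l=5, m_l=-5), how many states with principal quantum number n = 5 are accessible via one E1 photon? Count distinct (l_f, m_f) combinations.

1

E1 requires Δl = ±1, so l_f ∈ {4, 6}; with 0 ≤ l_f ≤ n_f−1 = 4, the allowed l_f values are {4}.
For l_f = 4: m_f ∈ {m_i−1, m_i, m_i+1} ∩ [−4, 4] = {-4} → 1 state.
Total: 1.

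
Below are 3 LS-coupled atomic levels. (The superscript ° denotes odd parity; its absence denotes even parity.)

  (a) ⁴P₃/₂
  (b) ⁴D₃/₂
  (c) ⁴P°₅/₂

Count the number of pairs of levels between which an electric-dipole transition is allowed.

(a)–(b): forbidden (parity).
(a)–(c): allowed.
(b)–(c): allowed.
Allowed pairs: 2 of 3.

2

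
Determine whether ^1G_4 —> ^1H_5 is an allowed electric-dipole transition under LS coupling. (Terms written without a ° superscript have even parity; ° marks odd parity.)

forbidden

Initial level: S=0, L=4, J=4, parity even. Final level: S=0, L=5, J=5, parity even.
Parity must change: even → even — fails.
ΔS = 0: S: 0 → 0 — passes.
ΔL = 0, ±1 (not L=0↔0): L: 4 → 5, ΔL = +1 — passes.
ΔJ = 0, ±1 (not J=0↔0): J: 4 → 5, ΔJ = +1 — passes.
Rule(s) violated: parity.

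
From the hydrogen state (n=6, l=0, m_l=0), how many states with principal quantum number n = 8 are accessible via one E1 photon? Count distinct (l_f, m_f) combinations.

3

E1 requires Δl = ±1, so l_f ∈ {-1, 1}; with 0 ≤ l_f ≤ n_f−1 = 7, the allowed l_f values are {1}.
For l_f = 1: m_f ∈ {m_i−1, m_i, m_i+1} ∩ [−1, 1] = {-1, 0, 1} → 3 states.
Total: 3.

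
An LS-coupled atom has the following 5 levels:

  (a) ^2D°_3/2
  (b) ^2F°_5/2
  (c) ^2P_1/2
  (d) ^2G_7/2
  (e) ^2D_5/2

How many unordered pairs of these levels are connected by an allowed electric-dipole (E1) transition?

4

(a)–(b): forbidden (parity).
(a)–(c): allowed.
(a)–(d): forbidden (ΔL, ΔJ).
(a)–(e): allowed.
(b)–(c): forbidden (ΔL, ΔJ).
(b)–(d): allowed.
(b)–(e): allowed.
(c)–(d): forbidden (parity, ΔL, ΔJ).
(c)–(e): forbidden (parity, ΔJ).
(d)–(e): forbidden (parity, ΔL).
Allowed pairs: 4 of 10.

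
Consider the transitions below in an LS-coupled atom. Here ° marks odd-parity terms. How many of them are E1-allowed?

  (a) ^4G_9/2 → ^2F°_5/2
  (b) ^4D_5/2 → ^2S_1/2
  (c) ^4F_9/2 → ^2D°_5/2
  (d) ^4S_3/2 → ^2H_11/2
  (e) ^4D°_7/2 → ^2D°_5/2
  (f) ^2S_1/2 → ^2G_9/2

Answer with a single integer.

0

(a) forbidden (ΔS, ΔJ fail)
(b) forbidden (parity, ΔS, ΔL, ΔJ fail)
(c) forbidden (ΔS, ΔJ fail)
(d) forbidden (parity, ΔS, ΔL, ΔJ fail)
(e) forbidden (parity, ΔS fail)
(f) forbidden (parity, ΔL, ΔJ fail)
Total allowed: 0 of 6.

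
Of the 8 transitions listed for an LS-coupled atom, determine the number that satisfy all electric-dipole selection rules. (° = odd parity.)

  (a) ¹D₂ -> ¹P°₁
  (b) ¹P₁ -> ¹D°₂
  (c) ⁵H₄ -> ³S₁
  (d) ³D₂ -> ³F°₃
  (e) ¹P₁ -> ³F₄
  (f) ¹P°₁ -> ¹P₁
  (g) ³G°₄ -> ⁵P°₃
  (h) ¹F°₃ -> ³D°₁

(a) allowed
(b) allowed
(c) forbidden (parity, ΔS, ΔL, ΔJ fail)
(d) allowed
(e) forbidden (parity, ΔS, ΔL, ΔJ fail)
(f) allowed
(g) forbidden (parity, ΔS, ΔL fail)
(h) forbidden (parity, ΔS, ΔJ fail)
Total allowed: 4 of 8.

4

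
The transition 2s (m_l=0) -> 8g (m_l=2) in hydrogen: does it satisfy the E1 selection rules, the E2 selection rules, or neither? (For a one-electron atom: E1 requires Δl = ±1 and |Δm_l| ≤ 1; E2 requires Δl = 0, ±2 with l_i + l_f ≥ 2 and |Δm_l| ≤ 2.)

neither

Δl = 4 − 0 = +4; l_i + l_f = 4.
Δm_l = +2.
E1 (Δl = ±1, |Δm_l| ≤ 1): not satisfied.
E2 (Δl = 0,±2, l_i+l_f ≥ 2, |Δm_l| ≤ 2): not satisfied.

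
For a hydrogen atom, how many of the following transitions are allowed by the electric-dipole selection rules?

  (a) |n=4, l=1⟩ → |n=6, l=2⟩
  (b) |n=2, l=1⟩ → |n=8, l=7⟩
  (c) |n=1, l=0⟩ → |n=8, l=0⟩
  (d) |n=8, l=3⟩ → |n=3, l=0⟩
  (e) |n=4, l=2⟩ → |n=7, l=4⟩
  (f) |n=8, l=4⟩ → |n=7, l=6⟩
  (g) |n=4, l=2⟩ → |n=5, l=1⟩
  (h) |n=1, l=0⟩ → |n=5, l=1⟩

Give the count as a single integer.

3

(a) allowed
(b) forbidden — Δl = +6 (E1 requires Δl = ±1)
(c) forbidden — Δl = +0 (E1 requires Δl = ±1)
(d) forbidden — Δl = -3 (E1 requires Δl = ±1)
(e) forbidden — Δl = +2 (E1 requires Δl = ±1)
(f) forbidden — Δl = +2 (E1 requires Δl = ±1)
(g) allowed
(h) allowed
Total allowed: 3 of 8.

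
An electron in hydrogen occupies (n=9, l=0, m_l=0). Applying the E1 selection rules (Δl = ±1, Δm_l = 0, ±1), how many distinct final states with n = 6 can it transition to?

3

E1 requires Δl = ±1, so l_f ∈ {-1, 1}; with 0 ≤ l_f ≤ n_f−1 = 5, the allowed l_f values are {1}.
For l_f = 1: m_f ∈ {m_i−1, m_i, m_i+1} ∩ [−1, 1] = {-1, 0, 1} → 3 states.
Total: 3.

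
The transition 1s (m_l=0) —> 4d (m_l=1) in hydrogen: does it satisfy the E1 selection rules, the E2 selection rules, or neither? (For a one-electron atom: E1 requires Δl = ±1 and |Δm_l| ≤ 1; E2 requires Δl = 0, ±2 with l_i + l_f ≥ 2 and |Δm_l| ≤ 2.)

E2

Δl = 2 − 0 = +2; l_i + l_f = 2.
Δm_l = +1.
E1 (Δl = ±1, |Δm_l| ≤ 1): not satisfied.
E2 (Δl = 0,±2, l_i+l_f ≥ 2, |Δm_l| ≤ 2): satisfied.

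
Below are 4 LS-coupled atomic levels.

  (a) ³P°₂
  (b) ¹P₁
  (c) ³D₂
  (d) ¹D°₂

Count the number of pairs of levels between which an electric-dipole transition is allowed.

2

(a)–(b): forbidden (ΔS).
(a)–(c): allowed.
(a)–(d): forbidden (parity, ΔS).
(b)–(c): forbidden (parity, ΔS).
(b)–(d): allowed.
(c)–(d): forbidden (ΔS).
Allowed pairs: 2 of 6.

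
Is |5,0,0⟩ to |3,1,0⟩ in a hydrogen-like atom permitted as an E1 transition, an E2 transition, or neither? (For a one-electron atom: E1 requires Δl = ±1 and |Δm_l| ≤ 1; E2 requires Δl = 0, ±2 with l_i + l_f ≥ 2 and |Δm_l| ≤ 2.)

Δl = 1 − 0 = +1; l_i + l_f = 1.
Δm_l = +0.
E1 (Δl = ±1, |Δm_l| ≤ 1): satisfied.
E2 (Δl = 0,±2, l_i+l_f ≥ 2, |Δm_l| ≤ 2): not satisfied.

E1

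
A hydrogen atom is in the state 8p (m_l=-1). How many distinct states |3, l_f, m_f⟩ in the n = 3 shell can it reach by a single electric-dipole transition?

E1 requires Δl = ±1, so l_f ∈ {0, 2}; with 0 ≤ l_f ≤ n_f−1 = 2, the allowed l_f values are {0, 2}.
For l_f = 0: m_f ∈ {m_i−1, m_i, m_i+1} ∩ [−0, 0] = {0} → 1 state.
For l_f = 2: m_f ∈ {m_i−1, m_i, m_i+1} ∩ [−2, 2] = {-2, -1, 0} → 3 states.
Total: 4.

4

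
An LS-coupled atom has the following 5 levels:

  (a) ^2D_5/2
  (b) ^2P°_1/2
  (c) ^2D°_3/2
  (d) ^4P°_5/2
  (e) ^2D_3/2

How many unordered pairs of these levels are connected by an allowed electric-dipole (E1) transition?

(a)–(b): forbidden (ΔJ).
(a)–(c): allowed.
(a)–(d): forbidden (ΔS).
(a)–(e): forbidden (parity).
(b)–(c): forbidden (parity).
(b)–(d): forbidden (parity, ΔS, ΔJ).
(b)–(e): allowed.
(c)–(d): forbidden (parity, ΔS).
(c)–(e): allowed.
(d)–(e): forbidden (ΔS).
Allowed pairs: 3 of 10.

3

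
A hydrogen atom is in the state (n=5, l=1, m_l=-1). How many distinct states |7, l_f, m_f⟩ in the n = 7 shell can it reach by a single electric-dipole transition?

E1 requires Δl = ±1, so l_f ∈ {0, 2}; with 0 ≤ l_f ≤ n_f−1 = 6, the allowed l_f values are {0, 2}.
For l_f = 0: m_f ∈ {m_i−1, m_i, m_i+1} ∩ [−0, 0] = {0} → 1 state.
For l_f = 2: m_f ∈ {m_i−1, m_i, m_i+1} ∩ [−2, 2] = {-2, -1, 0} → 3 states.
Total: 4.

4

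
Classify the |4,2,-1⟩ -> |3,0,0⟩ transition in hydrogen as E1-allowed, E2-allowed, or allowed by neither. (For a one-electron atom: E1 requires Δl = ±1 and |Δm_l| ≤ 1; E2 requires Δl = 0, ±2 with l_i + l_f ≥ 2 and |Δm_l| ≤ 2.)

Δl = 0 − 2 = -2; l_i + l_f = 2.
Δm_l = +1.
E1 (Δl = ±1, |Δm_l| ≤ 1): not satisfied.
E2 (Δl = 0,±2, l_i+l_f ≥ 2, |Δm_l| ≤ 2): satisfied.

E2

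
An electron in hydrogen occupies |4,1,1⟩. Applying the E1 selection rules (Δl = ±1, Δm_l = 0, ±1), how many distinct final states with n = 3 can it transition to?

4

E1 requires Δl = ±1, so l_f ∈ {0, 2}; with 0 ≤ l_f ≤ n_f−1 = 2, the allowed l_f values are {0, 2}.
For l_f = 0: m_f ∈ {m_i−1, m_i, m_i+1} ∩ [−0, 0] = {0} → 1 state.
For l_f = 2: m_f ∈ {m_i−1, m_i, m_i+1} ∩ [−2, 2] = {0, 1, 2} → 3 states.
Total: 4.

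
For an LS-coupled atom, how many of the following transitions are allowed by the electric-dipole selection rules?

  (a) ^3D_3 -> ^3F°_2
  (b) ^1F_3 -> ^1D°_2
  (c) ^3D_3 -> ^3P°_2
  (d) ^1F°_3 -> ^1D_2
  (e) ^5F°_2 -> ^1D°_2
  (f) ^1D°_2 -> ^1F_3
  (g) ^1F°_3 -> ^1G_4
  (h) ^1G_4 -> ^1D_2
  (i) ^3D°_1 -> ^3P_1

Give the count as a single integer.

(a) allowed
(b) allowed
(c) allowed
(d) allowed
(e) forbidden (parity, ΔS fail)
(f) allowed
(g) allowed
(h) forbidden (parity, ΔL, ΔJ fail)
(i) allowed
Total allowed: 7 of 9.

7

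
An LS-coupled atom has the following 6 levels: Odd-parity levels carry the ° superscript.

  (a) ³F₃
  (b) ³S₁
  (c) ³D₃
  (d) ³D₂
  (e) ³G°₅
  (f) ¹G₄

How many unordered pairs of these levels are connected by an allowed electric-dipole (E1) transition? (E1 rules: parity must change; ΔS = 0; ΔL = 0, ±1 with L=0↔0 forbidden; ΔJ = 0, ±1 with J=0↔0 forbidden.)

0

(a)–(b): forbidden (parity, ΔL, ΔJ).
(a)–(c): forbidden (parity).
(a)–(d): forbidden (parity).
(a)–(e): forbidden (ΔJ).
(a)–(f): forbidden (parity, ΔS).
(b)–(c): forbidden (parity, ΔL, ΔJ).
(b)–(d): forbidden (parity, ΔL).
(b)–(e): forbidden (ΔL, ΔJ).
(b)–(f): forbidden (parity, ΔS, ΔL, ΔJ).
(c)–(d): forbidden (parity).
(c)–(e): forbidden (ΔL, ΔJ).
(c)–(f): forbidden (parity, ΔS, ΔL).
(d)–(e): forbidden (ΔL, ΔJ).
(d)–(f): forbidden (parity, ΔS, ΔL, ΔJ).
(e)–(f): forbidden (ΔS).
Allowed pairs: 0 of 15.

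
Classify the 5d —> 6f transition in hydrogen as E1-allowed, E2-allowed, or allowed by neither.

E1

Δl = 3 − 2 = +1; l_i + l_f = 5.
E1 (Δl = ±1): satisfied.
E2 (Δl = 0,±2, l_i+l_f ≥ 2): not satisfied.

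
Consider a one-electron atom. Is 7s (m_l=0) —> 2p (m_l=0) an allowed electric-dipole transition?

Initial l = 0, final l = 1, so Δl = +1. E1 requires Δl = ±1: passes.
Δm_l = 0 − (0) = +0. E1 requires Δm_l = 0, ±1: passes.
All E1 selection rules are satisfied.

allowed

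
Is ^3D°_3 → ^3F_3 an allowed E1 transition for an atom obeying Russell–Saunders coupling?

Initial level: S=1, L=2, J=3, parity odd. Final level: S=1, L=3, J=3, parity even.
ΔJ = 0, ±1 (not J=0↔0): J: 3 → 3, ΔJ = +0 — ok.
Parity must change: odd → even — ok.
ΔS = 0: S: 1 → 1 — ok.
ΔL = 0, ±1 (not L=0↔0): L: 2 → 3, ΔL = +1 — ok.
All four E1 rules are satisfied.

allowed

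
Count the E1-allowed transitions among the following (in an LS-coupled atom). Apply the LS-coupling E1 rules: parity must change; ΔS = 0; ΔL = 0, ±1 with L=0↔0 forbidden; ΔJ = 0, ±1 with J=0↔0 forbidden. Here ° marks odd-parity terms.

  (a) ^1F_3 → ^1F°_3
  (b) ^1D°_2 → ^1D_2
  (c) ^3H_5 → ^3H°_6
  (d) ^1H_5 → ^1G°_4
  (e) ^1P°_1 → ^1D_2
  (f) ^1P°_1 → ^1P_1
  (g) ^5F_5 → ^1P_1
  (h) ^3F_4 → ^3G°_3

7

(a) allowed
(b) allowed
(c) allowed
(d) allowed
(e) allowed
(f) allowed
(g) forbidden (parity, ΔS, ΔL, ΔJ fail)
(h) allowed
Total allowed: 7 of 8.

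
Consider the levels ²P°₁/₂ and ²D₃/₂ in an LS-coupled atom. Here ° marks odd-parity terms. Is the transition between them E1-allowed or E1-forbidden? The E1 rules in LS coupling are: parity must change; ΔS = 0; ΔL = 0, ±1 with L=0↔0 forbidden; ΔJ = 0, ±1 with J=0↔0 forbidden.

Initial level: S=1/2, L=1, J=1/2, parity odd. Final level: S=1/2, L=2, J=3/2, parity even.
ΔS = 0: S: 1/2 → 1/2 — ok.
ΔJ = 0, ±1 (not J=0↔0): J: 1/2 → 3/2, ΔJ = +1 — ok.
ΔL = 0, ±1 (not L=0↔0): L: 1 → 2, ΔL = +1 — ok.
Parity must change: odd → even — ok.
All four E1 rules are satisfied.

allowed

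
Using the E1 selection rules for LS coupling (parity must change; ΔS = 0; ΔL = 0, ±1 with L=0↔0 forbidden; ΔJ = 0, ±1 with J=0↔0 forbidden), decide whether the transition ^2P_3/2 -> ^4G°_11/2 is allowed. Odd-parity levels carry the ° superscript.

Reading off the term symbols: S 1/2→3/2, L 1→4, J 3/2→11/2, parity even→odd.
Parity must change: even → odd — passes.
ΔS = 0: S: 1/2 → 3/2 — fails.
ΔL = 0, ±1 (not L=0↔0): L: 1 → 4, ΔL = +3 — fails.
ΔJ = 0, ±1 (not J=0↔0): J: 3/2 → 11/2, ΔJ = +4 — fails.
Rule(s) violated: ΔS, ΔL, ΔJ.

forbidden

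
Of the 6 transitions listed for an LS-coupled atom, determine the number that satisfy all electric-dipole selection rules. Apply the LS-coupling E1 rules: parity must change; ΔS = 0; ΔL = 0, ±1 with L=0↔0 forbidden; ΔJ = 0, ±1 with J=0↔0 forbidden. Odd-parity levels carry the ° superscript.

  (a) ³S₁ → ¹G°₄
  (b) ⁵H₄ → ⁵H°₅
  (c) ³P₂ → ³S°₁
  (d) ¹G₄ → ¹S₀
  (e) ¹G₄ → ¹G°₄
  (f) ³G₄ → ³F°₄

(a) forbidden (ΔS, ΔL, ΔJ fail)
(b) allowed
(c) allowed
(d) forbidden (parity, ΔL, ΔJ fail)
(e) allowed
(f) allowed
Total allowed: 4 of 6.

4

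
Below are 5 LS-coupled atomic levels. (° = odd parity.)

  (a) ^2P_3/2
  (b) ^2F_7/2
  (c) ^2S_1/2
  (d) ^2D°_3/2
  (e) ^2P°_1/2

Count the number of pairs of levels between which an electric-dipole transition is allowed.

3

(a)–(b): forbidden (parity, ΔL, ΔJ).
(a)–(c): forbidden (parity).
(a)–(d): allowed.
(a)–(e): allowed.
(b)–(c): forbidden (parity, ΔL, ΔJ).
(b)–(d): forbidden (ΔJ).
(b)–(e): forbidden (ΔL, ΔJ).
(c)–(d): forbidden (ΔL).
(c)–(e): allowed.
(d)–(e): forbidden (parity).
Allowed pairs: 3 of 10.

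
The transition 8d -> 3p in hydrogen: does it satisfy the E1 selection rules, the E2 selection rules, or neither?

Δl = 1 − 2 = -1; l_i + l_f = 3.
E1 (Δl = ±1): satisfied.
E2 (Δl = 0,±2, l_i+l_f ≥ 2): not satisfied.

E1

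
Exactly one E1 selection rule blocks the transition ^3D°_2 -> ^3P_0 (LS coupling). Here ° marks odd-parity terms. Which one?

the ΔJ = 0, ±1 rule

Parity must change: odd → even — ✓.
ΔS = 0: S: 1 → 1 — ✓.
ΔL = 0, ±1 (not L=0↔0): L: 2 → 1, ΔL = -1 — ✓.
ΔJ = 0, ±1 (not J=0↔0): J: 2 → 0, ΔJ = -2 — ✗.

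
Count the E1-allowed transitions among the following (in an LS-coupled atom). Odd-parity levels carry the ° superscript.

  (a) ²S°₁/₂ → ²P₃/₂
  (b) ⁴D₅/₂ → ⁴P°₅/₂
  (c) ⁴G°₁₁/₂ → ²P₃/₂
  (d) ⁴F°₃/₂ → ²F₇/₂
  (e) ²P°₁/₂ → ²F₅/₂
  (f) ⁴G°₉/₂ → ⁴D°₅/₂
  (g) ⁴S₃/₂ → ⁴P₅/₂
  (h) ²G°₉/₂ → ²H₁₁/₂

3

(a) allowed
(b) allowed
(c) forbidden (ΔS, ΔL, ΔJ fail)
(d) forbidden (ΔS, ΔJ fail)
(e) forbidden (ΔL, ΔJ fail)
(f) forbidden (parity, ΔL, ΔJ fail)
(g) forbidden (parity fails)
(h) allowed
Total allowed: 3 of 8.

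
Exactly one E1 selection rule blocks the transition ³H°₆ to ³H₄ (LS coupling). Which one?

the ΔJ = 0, ±1 rule

Reading off the term symbols: S 1→1, L 5→5, J 6→4, parity odd→even.
ΔJ = 0, ±1 (not J=0↔0): J: 6 → 4, ΔJ = -2 — violated.
ΔL = 0, ±1 (not L=0↔0): L: 5 → 5, ΔL = +0 — satisfied.
Parity must change: odd → even — satisfied.
ΔS = 0: S: 1 → 1 — satisfied.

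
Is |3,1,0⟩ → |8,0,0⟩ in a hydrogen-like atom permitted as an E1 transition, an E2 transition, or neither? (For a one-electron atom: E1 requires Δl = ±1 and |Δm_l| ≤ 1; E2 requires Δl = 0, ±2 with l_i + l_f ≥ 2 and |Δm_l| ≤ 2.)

E1

Δl = 0 − 1 = -1; l_i + l_f = 1.
Δm_l = +0.
E1 (Δl = ±1, |Δm_l| ≤ 1): satisfied.
E2 (Δl = 0,±2, l_i+l_f ≥ 2, |Δm_l| ≤ 2): not satisfied.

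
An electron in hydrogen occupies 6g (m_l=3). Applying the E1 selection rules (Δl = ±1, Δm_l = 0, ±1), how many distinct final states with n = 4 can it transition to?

E1 requires Δl = ±1, so l_f ∈ {3, 5}; with 0 ≤ l_f ≤ n_f−1 = 3, the allowed l_f values are {3}.
For l_f = 3: m_f ∈ {m_i−1, m_i, m_i+1} ∩ [−3, 3] = {2, 3} → 2 states.
Total: 2.

2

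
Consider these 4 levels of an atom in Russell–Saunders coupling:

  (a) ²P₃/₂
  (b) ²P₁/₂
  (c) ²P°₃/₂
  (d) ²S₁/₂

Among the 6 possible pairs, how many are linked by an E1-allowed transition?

(a)–(b): forbidden (parity).
(a)–(c): allowed.
(a)–(d): forbidden (parity).
(b)–(c): allowed.
(b)–(d): forbidden (parity).
(c)–(d): allowed.
Allowed pairs: 3 of 6.

3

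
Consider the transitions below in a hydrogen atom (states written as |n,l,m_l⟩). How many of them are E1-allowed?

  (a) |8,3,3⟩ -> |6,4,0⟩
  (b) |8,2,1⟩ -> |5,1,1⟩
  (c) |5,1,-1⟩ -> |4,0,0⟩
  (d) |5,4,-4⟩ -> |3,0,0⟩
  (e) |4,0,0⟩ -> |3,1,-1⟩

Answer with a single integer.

(a) forbidden — Δm_l = -3 (E1 requires Δm_l = 0, ±1)
(b) allowed
(c) allowed
(d) forbidden — Δl = -4 (E1 requires Δl = ±1); Δm_l = +4 (E1 requires Δm_l = 0, ±1)
(e) allowed
Total allowed: 3 of 5.

3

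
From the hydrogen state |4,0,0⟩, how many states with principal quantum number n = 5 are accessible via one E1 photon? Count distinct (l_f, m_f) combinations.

3

E1 requires Δl = ±1, so l_f ∈ {-1, 1}; with 0 ≤ l_f ≤ n_f−1 = 4, the allowed l_f values are {1}.
For l_f = 1: m_f ∈ {m_i−1, m_i, m_i+1} ∩ [−1, 1] = {-1, 0, 1} → 3 states.
Total: 3.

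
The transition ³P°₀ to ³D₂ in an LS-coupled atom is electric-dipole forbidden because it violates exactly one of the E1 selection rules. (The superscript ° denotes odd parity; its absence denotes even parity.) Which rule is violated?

the ΔJ = 0, ±1 rule

Initial level: S=1, L=1, J=0, parity odd. Final level: S=1, L=2, J=2, parity even.
Parity must change: odd → even — ok.
ΔS = 0: S: 1 → 1 — ok.
ΔL = 0, ±1 (not L=0↔0): L: 1 → 2, ΔL = +1 — ok.
ΔJ = 0, ±1 (not J=0↔0): J: 0 → 2, ΔJ = +2 — fails.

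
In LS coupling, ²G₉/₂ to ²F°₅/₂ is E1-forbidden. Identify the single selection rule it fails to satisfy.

the ΔJ = 0, ±1 rule

Reading off the term symbols: S 1/2→1/2, L 4→3, J 9/2→5/2, parity even→odd.
ΔJ = 0, ±1 (not J=0↔0): J: 9/2 → 5/2, ΔJ = -2 — ✗.
Parity must change: even → odd — ✓.
ΔL = 0, ±1 (not L=0↔0): L: 4 → 3, ΔL = -1 — ✓.
ΔS = 0: S: 1/2 → 1/2 — ✓.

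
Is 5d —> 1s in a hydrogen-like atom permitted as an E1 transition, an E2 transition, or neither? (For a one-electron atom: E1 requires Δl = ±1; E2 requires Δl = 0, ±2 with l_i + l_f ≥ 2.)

E2

Δl = 0 − 2 = -2; l_i + l_f = 2.
E1 (Δl = ±1): not satisfied.
E2 (Δl = 0,±2, l_i+l_f ≥ 2): satisfied.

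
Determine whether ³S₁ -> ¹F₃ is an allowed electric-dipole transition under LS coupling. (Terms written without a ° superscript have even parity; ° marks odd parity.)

forbidden

Reading off the term symbols: S 1→0, L 0→3, J 1→3, parity even→even.
Parity must change: even → even — ✗.
ΔS = 0: S: 1 → 0 — ✗.
ΔL = 0, ±1 (not L=0↔0): L: 0 → 3, ΔL = +3 — ✗.
ΔJ = 0, ±1 (not J=0↔0): J: 1 → 3, ΔJ = +2 — ✗.
Rule(s) violated: parity, ΔS, ΔL, ΔJ.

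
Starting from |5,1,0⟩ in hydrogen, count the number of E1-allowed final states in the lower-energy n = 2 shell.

E1 requires Δl = ±1, so l_f ∈ {0, 2}; with 0 ≤ l_f ≤ n_f−1 = 1, the allowed l_f values are {0}.
For l_f = 0: m_f ∈ {m_i−1, m_i, m_i+1} ∩ [−0, 0] = {0} → 1 state.
Total: 1.

1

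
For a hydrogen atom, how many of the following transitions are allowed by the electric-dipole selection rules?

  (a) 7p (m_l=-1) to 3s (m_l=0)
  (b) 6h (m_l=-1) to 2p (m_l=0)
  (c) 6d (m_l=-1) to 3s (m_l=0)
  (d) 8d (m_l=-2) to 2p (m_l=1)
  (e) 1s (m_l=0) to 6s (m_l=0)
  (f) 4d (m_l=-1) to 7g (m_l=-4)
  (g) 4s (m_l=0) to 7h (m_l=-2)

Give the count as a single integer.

(a) allowed
(b) forbidden — Δl = -4 (E1 requires Δl = ±1)
(c) forbidden — Δl = -2 (E1 requires Δl = ±1)
(d) forbidden — Δm_l = +3 (E1 requires Δm_l = 0, ±1)
(e) forbidden — Δl = +0 (E1 requires Δl = ±1)
(f) forbidden — Δl = +2 (E1 requires Δl = ±1); Δm_l = -3 (E1 requires Δm_l = 0, ±1)
(g) forbidden — Δl = +5 (E1 requires Δl = ±1); Δm_l = -2 (E1 requires Δm_l = 0, ±1)
Total allowed: 1 of 7.

1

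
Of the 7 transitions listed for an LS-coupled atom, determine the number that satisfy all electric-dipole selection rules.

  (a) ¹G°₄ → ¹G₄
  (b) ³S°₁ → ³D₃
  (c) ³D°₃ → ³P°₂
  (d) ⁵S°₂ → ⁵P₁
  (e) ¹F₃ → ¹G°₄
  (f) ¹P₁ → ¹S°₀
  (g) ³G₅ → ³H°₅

5

(a) allowed
(b) forbidden (ΔL, ΔJ fail)
(c) forbidden (parity fails)
(d) allowed
(e) allowed
(f) allowed
(g) allowed
Total allowed: 5 of 7.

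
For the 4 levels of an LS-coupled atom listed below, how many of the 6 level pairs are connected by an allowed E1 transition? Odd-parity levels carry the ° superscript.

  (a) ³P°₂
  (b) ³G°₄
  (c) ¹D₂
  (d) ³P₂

1

(a)–(b): forbidden (parity, ΔL, ΔJ).
(a)–(c): forbidden (ΔS).
(a)–(d): allowed.
(b)–(c): forbidden (ΔS, ΔL, ΔJ).
(b)–(d): forbidden (ΔL, ΔJ).
(c)–(d): forbidden (parity, ΔS).
Allowed pairs: 1 of 6.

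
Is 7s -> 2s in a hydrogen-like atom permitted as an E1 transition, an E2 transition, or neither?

Δl = 0 − 0 = +0; l_i + l_f = 0.
E1 (Δl = ±1): not satisfied.
E2 (Δl = 0,±2, l_i+l_f ≥ 2): not satisfied.

neither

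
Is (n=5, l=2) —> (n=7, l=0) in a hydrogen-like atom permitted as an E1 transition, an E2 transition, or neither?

E2

Δl = 0 − 2 = -2; l_i + l_f = 2.
E1 (Δl = ±1): not satisfied.
E2 (Δl = 0,±2, l_i+l_f ≥ 2): satisfied.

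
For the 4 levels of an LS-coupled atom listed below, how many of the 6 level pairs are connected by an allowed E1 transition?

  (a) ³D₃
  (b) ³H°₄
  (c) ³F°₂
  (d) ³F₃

2

(a)–(b): forbidden (ΔL).
(a)–(c): allowed.
(a)–(d): forbidden (parity).
(b)–(c): forbidden (parity, ΔL, ΔJ).
(b)–(d): forbidden (ΔL).
(c)–(d): allowed.
Allowed pairs: 2 of 6.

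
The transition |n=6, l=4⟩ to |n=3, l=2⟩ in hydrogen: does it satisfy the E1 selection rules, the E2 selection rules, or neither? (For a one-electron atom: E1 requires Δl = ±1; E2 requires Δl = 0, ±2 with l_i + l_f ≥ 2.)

E2

Δl = 2 − 4 = -2; l_i + l_f = 6.
E1 (Δl = ±1): not satisfied.
E2 (Δl = 0,±2, l_i+l_f ≥ 2): satisfied.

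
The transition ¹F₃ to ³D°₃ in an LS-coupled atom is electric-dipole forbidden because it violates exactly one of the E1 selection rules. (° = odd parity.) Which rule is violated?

the ΔS = 0 rule

Parity must change: even → odd — ✓.
ΔS = 0: S: 0 → 1 — ✗.
ΔL = 0, ±1 (not L=0↔0): L: 3 → 2, ΔL = -1 — ✓.
ΔJ = 0, ±1 (not J=0↔0): J: 3 → 3, ΔJ = +0 — ✓.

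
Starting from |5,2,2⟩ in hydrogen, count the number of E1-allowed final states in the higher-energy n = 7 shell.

4

E1 requires Δl = ±1, so l_f ∈ {1, 3}; with 0 ≤ l_f ≤ n_f−1 = 6, the allowed l_f values are {1, 3}.
For l_f = 1: m_f ∈ {m_i−1, m_i, m_i+1} ∩ [−1, 1] = {1} → 1 state.
For l_f = 3: m_f ∈ {m_i−1, m_i, m_i+1} ∩ [−3, 3] = {1, 2, 3} → 3 states.
Total: 4.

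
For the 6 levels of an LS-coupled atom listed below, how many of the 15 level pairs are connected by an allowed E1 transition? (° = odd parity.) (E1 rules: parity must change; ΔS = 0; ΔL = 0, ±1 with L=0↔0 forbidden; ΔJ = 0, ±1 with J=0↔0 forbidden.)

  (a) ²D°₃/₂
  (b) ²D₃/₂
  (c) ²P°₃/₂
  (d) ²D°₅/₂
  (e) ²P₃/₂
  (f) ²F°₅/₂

(a)–(b): allowed.
(a)–(c): forbidden (parity).
(a)–(d): forbidden (parity).
(a)–(e): allowed.
(a)–(f): forbidden (parity).
(b)–(c): allowed.
(b)–(d): allowed.
(b)–(e): forbidden (parity).
(b)–(f): allowed.
(c)–(d): forbidden (parity).
(c)–(e): allowed.
(c)–(f): forbidden (parity, ΔL).
(d)–(e): allowed.
(d)–(f): forbidden (parity).
(e)–(f): forbidden (ΔL).
Allowed pairs: 7 of 15.

7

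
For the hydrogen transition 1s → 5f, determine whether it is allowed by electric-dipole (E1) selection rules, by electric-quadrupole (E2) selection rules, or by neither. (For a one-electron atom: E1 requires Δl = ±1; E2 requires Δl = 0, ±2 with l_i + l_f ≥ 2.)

neither

Δl = 3 − 0 = +3; l_i + l_f = 3.
E1 (Δl = ±1): not satisfied.
E2 (Δl = 0,±2, l_i+l_f ≥ 2): not satisfied.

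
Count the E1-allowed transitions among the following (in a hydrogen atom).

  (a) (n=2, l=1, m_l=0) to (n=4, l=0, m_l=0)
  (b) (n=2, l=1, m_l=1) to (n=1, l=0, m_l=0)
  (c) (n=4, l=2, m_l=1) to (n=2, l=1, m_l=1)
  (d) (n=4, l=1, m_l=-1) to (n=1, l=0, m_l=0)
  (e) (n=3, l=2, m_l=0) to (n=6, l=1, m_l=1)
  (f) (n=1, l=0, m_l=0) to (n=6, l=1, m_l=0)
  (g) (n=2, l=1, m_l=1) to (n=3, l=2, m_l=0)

7

(a) allowed
(b) allowed
(c) allowed
(d) allowed
(e) allowed
(f) allowed
(g) allowed
Total allowed: 7 of 7.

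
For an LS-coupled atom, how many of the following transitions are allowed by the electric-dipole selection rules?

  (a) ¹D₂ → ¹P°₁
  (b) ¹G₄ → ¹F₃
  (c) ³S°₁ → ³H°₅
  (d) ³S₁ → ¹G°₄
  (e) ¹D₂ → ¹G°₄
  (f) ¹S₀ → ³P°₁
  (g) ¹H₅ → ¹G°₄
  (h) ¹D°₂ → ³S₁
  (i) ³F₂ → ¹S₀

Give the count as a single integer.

(a) allowed
(b) forbidden (parity fails)
(c) forbidden (parity, ΔL, ΔJ fail)
(d) forbidden (ΔS, ΔL, ΔJ fail)
(e) forbidden (ΔL, ΔJ fail)
(f) forbidden (ΔS fails)
(g) allowed
(h) forbidden (ΔS, ΔL fail)
(i) forbidden (parity, ΔS, ΔL, ΔJ fail)
Total allowed: 2 of 9.

2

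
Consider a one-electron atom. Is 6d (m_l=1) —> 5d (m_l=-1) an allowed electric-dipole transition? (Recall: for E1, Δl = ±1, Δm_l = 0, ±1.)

forbidden

Initial l = 2, final l = 2, so Δl = +0. E1 requires Δl = ±1: fails.
m_l: 1 → -1 (Δm_l = -2). |Δm_l| ≤ 1 fails.
The transition is electric-dipole forbidden.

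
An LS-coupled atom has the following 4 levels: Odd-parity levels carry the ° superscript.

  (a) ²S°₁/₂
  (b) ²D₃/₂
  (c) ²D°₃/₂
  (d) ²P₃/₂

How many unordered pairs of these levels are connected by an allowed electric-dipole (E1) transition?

3

(a)–(b): forbidden (ΔL).
(a)–(c): forbidden (parity, ΔL).
(a)–(d): allowed.
(b)–(c): allowed.
(b)–(d): forbidden (parity).
(c)–(d): allowed.
Allowed pairs: 3 of 6.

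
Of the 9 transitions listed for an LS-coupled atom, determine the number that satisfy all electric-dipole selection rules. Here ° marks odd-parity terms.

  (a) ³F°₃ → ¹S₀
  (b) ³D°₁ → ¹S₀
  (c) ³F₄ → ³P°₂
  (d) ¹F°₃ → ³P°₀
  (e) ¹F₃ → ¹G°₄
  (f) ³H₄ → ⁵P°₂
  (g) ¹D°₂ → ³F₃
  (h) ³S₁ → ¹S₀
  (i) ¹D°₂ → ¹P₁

2

(a) forbidden (ΔS, ΔL, ΔJ fail)
(b) forbidden (ΔS, ΔL fail)
(c) forbidden (ΔL, ΔJ fail)
(d) forbidden (parity, ΔS, ΔL, ΔJ fail)
(e) allowed
(f) forbidden (ΔS, ΔL, ΔJ fail)
(g) forbidden (ΔS fails)
(h) forbidden (parity, ΔS, ΔL fail)
(i) allowed
Total allowed: 2 of 9.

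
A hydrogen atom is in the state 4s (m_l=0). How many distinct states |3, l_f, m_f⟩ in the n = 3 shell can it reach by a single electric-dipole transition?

3

E1 requires Δl = ±1, so l_f ∈ {-1, 1}; with 0 ≤ l_f ≤ n_f−1 = 2, the allowed l_f values are {1}.
For l_f = 1: m_f ∈ {m_i−1, m_i, m_i+1} ∩ [−1, 1] = {-1, 0, 1} → 3 states.
Total: 3.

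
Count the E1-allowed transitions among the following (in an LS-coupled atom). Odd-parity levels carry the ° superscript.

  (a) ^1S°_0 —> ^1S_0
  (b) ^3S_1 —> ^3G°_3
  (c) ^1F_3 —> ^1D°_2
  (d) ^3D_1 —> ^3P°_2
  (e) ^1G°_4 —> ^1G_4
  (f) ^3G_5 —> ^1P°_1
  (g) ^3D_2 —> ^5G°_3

3

(a) forbidden (ΔL, ΔJ fail)
(b) forbidden (ΔL, ΔJ fail)
(c) allowed
(d) allowed
(e) allowed
(f) forbidden (ΔS, ΔL, ΔJ fail)
(g) forbidden (ΔS, ΔL fail)
Total allowed: 3 of 7.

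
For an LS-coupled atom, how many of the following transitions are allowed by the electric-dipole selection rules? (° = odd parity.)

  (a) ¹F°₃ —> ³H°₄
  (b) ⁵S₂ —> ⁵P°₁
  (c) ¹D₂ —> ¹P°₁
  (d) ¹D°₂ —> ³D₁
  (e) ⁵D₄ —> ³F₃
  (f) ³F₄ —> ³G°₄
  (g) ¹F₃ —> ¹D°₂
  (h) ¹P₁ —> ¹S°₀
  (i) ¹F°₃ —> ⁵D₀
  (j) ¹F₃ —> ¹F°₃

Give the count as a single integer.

(a) forbidden (parity, ΔS, ΔL fail)
(b) allowed
(c) allowed
(d) forbidden (ΔS fails)
(e) forbidden (parity, ΔS fail)
(f) allowed
(g) allowed
(h) allowed
(i) forbidden (ΔS, ΔJ fail)
(j) allowed
Total allowed: 6 of 10.

6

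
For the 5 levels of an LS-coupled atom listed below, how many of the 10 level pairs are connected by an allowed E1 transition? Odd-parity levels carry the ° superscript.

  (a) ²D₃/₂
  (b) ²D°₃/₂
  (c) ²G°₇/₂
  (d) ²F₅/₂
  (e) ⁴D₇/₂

3

(a)–(b): allowed.
(a)–(c): forbidden (ΔL, ΔJ).
(a)–(d): forbidden (parity).
(a)–(e): forbidden (parity, ΔS, ΔJ).
(b)–(c): forbidden (parity, ΔL, ΔJ).
(b)–(d): allowed.
(b)–(e): forbidden (ΔS, ΔJ).
(c)–(d): allowed.
(c)–(e): forbidden (ΔS, ΔL).
(d)–(e): forbidden (parity, ΔS).
Allowed pairs: 3 of 10.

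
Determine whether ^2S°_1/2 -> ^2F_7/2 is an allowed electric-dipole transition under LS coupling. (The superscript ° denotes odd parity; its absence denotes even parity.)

forbidden

Parity must change: odd → even — passes.
ΔS = 0: S: 1/2 → 1/2 — passes.
ΔL = 0, ±1 (not L=0↔0): L: 0 → 3, ΔL = +3 — fails.
ΔJ = 0, ±1 (not J=0↔0): J: 1/2 → 7/2, ΔJ = +3 — fails.
Rule(s) violated: ΔL, ΔJ.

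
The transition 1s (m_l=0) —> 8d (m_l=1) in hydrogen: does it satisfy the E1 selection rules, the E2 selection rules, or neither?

E2

Δl = 2 − 0 = +2; l_i + l_f = 2.
Δm_l = +1.
E1 (Δl = ±1, |Δm_l| ≤ 1): not satisfied.
E2 (Δl = 0,±2, l_i+l_f ≥ 2, |Δm_l| ≤ 2): satisfied.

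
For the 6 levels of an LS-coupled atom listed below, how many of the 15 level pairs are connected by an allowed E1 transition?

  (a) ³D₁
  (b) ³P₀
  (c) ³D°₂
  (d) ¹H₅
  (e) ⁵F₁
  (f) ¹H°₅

(a)–(b): forbidden (parity).
(a)–(c): allowed.
(a)–(d): forbidden (parity, ΔS, ΔL, ΔJ).
(a)–(e): forbidden (parity, ΔS).
(a)–(f): forbidden (ΔS, ΔL, ΔJ).
(b)–(c): forbidden (ΔJ).
(b)–(d): forbidden (parity, ΔS, ΔL, ΔJ).
(b)–(e): forbidden (parity, ΔS, ΔL).
(b)–(f): forbidden (ΔS, ΔL, ΔJ).
(c)–(d): forbidden (ΔS, ΔL, ΔJ).
(c)–(e): forbidden (ΔS).
(c)–(f): forbidden (parity, ΔS, ΔL, ΔJ).
(d)–(e): forbidden (parity, ΔS, ΔL, ΔJ).
(d)–(f): allowed.
(e)–(f): forbidden (ΔS, ΔL, ΔJ).
Allowed pairs: 2 of 15.

2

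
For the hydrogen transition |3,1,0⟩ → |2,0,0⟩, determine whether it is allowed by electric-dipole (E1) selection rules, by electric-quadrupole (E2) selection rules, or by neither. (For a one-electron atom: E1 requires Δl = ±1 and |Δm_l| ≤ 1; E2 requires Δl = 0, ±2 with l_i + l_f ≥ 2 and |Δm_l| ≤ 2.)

Δl = 0 − 1 = -1; l_i + l_f = 1.
Δm_l = +0.
E1 (Δl = ±1, |Δm_l| ≤ 1): satisfied.
E2 (Δl = 0,±2, l_i+l_f ≥ 2, |Δm_l| ≤ 2): not satisfied.

E1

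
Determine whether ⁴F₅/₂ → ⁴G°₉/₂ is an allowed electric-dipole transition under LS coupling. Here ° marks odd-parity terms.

forbidden

Reading off the term symbols: S 3/2→3/2, L 3→4, J 5/2→9/2, parity even→odd.
Parity must change: even → odd — passes.
ΔS = 0: S: 3/2 → 3/2 — passes.
ΔL = 0, ±1 (not L=0↔0): L: 3 → 4, ΔL = +1 — passes.
ΔJ = 0, ±1 (not J=0↔0): J: 5/2 → 9/2, ΔJ = +2 — fails.
Rule(s) violated: ΔJ.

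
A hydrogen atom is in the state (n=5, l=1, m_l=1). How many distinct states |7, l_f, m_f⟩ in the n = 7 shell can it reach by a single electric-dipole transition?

4

E1 requires Δl = ±1, so l_f ∈ {0, 2}; with 0 ≤ l_f ≤ n_f−1 = 6, the allowed l_f values are {0, 2}.
For l_f = 0: m_f ∈ {m_i−1, m_i, m_i+1} ∩ [−0, 0] = {0} → 1 state.
For l_f = 2: m_f ∈ {m_i−1, m_i, m_i+1} ∩ [−2, 2] = {0, 1, 2} → 3 states.
Total: 4.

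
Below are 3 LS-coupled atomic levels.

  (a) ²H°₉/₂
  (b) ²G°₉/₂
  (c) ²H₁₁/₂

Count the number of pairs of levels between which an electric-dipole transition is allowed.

2

(a)–(b): forbidden (parity).
(a)–(c): allowed.
(b)–(c): allowed.
Allowed pairs: 2 of 3.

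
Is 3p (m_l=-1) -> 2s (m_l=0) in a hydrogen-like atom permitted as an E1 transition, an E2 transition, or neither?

E1

Δl = 0 − 1 = -1; l_i + l_f = 1.
Δm_l = +1.
E1 (Δl = ±1, |Δm_l| ≤ 1): satisfied.
E2 (Δl = 0,±2, l_i+l_f ≥ 2, |Δm_l| ≤ 2): not satisfied.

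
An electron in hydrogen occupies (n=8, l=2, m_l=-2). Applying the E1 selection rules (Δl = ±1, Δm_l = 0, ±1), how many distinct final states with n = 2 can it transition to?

1

E1 requires Δl = ±1, so l_f ∈ {1, 3}; with 0 ≤ l_f ≤ n_f−1 = 1, the allowed l_f values are {1}.
For l_f = 1: m_f ∈ {m_i−1, m_i, m_i+1} ∩ [−1, 1] = {-1} → 1 state.
Total: 1.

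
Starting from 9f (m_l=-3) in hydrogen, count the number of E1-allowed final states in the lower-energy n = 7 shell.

4

E1 requires Δl = ±1, so l_f ∈ {2, 4}; with 0 ≤ l_f ≤ n_f−1 = 6, the allowed l_f values are {2, 4}.
For l_f = 2: m_f ∈ {m_i−1, m_i, m_i+1} ∩ [−2, 2] = {-2} → 1 state.
For l_f = 4: m_f ∈ {m_i−1, m_i, m_i+1} ∩ [−4, 4] = {-4, -3, -2} → 3 states.
Total: 4.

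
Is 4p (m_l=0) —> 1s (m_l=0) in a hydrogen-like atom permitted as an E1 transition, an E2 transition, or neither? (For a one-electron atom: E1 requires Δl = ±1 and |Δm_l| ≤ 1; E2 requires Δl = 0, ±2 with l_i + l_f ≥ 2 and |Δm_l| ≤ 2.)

Δl = 0 − 1 = -1; l_i + l_f = 1.
Δm_l = +0.
E1 (Δl = ±1, |Δm_l| ≤ 1): satisfied.
E2 (Δl = 0,±2, l_i+l_f ≥ 2, |Δm_l| ≤ 2): not satisfied.

E1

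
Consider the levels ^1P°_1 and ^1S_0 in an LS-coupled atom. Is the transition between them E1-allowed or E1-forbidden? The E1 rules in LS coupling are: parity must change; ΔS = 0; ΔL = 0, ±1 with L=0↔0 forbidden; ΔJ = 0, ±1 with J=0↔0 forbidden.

allowed

ΔL = 0, ±1 (not L=0↔0): L: 1 → 0, ΔL = -1 — ✓.
Parity must change: odd → even — ✓.
ΔS = 0: S: 0 → 0 — ✓.
ΔJ = 0, ±1 (not J=0↔0): J: 1 → 0, ΔJ = -1 — ✓.
All four E1 rules are satisfied.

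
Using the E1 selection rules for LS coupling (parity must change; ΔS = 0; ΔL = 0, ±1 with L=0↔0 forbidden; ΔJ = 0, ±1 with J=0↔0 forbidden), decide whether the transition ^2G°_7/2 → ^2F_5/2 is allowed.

ΔJ = 0, ±1 (not J=0↔0): J: 7/2 → 5/2, ΔJ = -1 — ✓.
ΔL = 0, ±1 (not L=0↔0): L: 4 → 3, ΔL = -1 — ✓.
Parity must change: odd → even — ✓.
ΔS = 0: S: 1/2 → 1/2 — ✓.
All four E1 rules are satisfied.

allowed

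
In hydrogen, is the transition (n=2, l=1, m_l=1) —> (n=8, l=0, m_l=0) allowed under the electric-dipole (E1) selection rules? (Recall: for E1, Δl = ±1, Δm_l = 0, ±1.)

allowed

Δl = 0 − 1 = -1; the E1 rule Δl = ±1 is satisfied.
Δm_l = 0 − (1) = -1. E1 requires Δm_l = 0, ±1: satisfied.
All E1 selection rules are satisfied.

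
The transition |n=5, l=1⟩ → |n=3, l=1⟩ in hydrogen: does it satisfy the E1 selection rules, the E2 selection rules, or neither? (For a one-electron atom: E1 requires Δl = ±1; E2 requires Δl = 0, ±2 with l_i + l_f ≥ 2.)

Δl = 1 − 1 = +0; l_i + l_f = 2.
E1 (Δl = ±1): not satisfied.
E2 (Δl = 0,±2, l_i+l_f ≥ 2): satisfied.

E2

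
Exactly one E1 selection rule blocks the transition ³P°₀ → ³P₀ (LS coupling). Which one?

the J=0 ↔ J=0 exclusion

Reading off the term symbols: S 1→1, L 1→1, J 0→0, parity odd→even.
ΔL = 0, ±1 (not L=0↔0): L: 1 → 1, ΔL = +0 — ✓.
ΔJ = 0, ±1 (not J=0↔0): J: 0 → 0, ΔJ = +0 — ✗.
ΔS = 0: S: 1 → 1 — ✓.
Parity must change: odd → even — ✓.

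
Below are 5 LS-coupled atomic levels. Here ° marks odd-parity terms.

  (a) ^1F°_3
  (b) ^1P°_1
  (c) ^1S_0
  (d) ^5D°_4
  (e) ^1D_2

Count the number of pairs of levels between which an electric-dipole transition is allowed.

(a)–(b): forbidden (parity, ΔL, ΔJ).
(a)–(c): forbidden (ΔL, ΔJ).
(a)–(d): forbidden (parity, ΔS).
(a)–(e): allowed.
(b)–(c): allowed.
(b)–(d): forbidden (parity, ΔS, ΔJ).
(b)–(e): allowed.
(c)–(d): forbidden (ΔS, ΔL, ΔJ).
(c)–(e): forbidden (parity, ΔL, ΔJ).
(d)–(e): forbidden (ΔS, ΔJ).
Allowed pairs: 3 of 10.

3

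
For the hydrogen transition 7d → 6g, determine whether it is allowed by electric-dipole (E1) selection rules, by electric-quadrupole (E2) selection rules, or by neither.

E2

Δl = 4 − 2 = +2; l_i + l_f = 6.
E1 (Δl = ±1): not satisfied.
E2 (Δl = 0,±2, l_i+l_f ≥ 2): satisfied.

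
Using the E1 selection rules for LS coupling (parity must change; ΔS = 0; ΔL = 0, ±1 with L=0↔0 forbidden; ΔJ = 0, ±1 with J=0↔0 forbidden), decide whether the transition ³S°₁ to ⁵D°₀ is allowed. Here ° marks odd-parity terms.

Initial level: S=1, L=0, J=1, parity odd. Final level: S=2, L=2, J=0, parity odd.
ΔL = 0, ±1 (not L=0↔0): L: 0 → 2, ΔL = +2 — fails.
Parity must change: odd → odd — fails.
ΔS = 0: S: 1 → 2 — fails.
ΔJ = 0, ±1 (not J=0↔0): J: 1 → 0, ΔJ = -1 — ok.
Rule(s) violated: parity, ΔS, ΔL.

forbidden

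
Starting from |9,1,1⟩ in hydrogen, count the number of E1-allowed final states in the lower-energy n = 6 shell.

E1 requires Δl = ±1, so l_f ∈ {0, 2}; with 0 ≤ l_f ≤ n_f−1 = 5, the allowed l_f values are {0, 2}.
For l_f = 0: m_f ∈ {m_i−1, m_i, m_i+1} ∩ [−0, 0] = {0} → 1 state.
For l_f = 2: m_f ∈ {m_i−1, m_i, m_i+1} ∩ [−2, 2] = {0, 1, 2} → 3 states.
Total: 4.

4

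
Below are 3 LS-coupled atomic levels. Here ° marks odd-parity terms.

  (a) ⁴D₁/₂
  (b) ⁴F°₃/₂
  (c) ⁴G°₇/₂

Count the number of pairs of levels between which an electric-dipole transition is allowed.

1

(a)–(b): allowed.
(a)–(c): forbidden (ΔL, ΔJ).
(b)–(c): forbidden (parity, ΔJ).
Allowed pairs: 1 of 3.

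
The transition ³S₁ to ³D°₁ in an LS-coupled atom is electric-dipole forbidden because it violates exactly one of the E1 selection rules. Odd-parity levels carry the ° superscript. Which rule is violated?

the ΔL = 0, ±1 rule

Parity must change: even → odd — passes.
ΔS = 0: S: 1 → 1 — passes.
ΔL = 0, ±1 (not L=0↔0): L: 0 → 2, ΔL = +2 — fails.
ΔJ = 0, ±1 (not J=0↔0): J: 1 → 1, ΔJ = +0 — passes.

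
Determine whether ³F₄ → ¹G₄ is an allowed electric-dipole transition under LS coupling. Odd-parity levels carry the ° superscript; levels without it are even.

Parity must change: even → even — fails.
ΔS = 0: S: 1 → 0 — fails.
ΔL = 0, ±1 (not L=0↔0): L: 3 → 4, ΔL = +1 — ok.
ΔJ = 0, ±1 (not J=0↔0): J: 4 → 4, ΔJ = +0 — ok.
Rule(s) violated: parity, ΔS.

forbidden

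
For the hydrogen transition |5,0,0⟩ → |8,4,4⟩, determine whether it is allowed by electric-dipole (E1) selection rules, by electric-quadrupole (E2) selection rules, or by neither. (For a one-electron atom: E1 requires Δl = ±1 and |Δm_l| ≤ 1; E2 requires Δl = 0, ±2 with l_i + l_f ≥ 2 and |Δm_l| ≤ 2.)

neither

Δl = 4 − 0 = +4; l_i + l_f = 4.
Δm_l = +4.
E1 (Δl = ±1, |Δm_l| ≤ 1): not satisfied.
E2 (Δl = 0,±2, l_i+l_f ≥ 2, |Δm_l| ≤ 2): not satisfied.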